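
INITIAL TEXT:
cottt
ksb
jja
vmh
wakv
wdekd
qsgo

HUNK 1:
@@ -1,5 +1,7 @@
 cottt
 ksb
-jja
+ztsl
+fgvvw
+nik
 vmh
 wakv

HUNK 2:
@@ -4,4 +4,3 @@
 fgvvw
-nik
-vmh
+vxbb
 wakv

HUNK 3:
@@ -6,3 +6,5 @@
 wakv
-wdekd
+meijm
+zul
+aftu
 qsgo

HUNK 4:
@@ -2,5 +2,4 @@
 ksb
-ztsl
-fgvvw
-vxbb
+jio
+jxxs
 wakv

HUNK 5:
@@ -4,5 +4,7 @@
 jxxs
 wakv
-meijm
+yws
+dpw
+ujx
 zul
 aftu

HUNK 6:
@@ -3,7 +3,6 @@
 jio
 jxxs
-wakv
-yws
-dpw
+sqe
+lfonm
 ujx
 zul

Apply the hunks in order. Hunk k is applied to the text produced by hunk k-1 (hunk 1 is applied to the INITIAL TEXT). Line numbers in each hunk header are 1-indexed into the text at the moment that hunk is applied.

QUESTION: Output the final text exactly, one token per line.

Hunk 1: at line 1 remove [jja] add [ztsl,fgvvw,nik] -> 9 lines: cottt ksb ztsl fgvvw nik vmh wakv wdekd qsgo
Hunk 2: at line 4 remove [nik,vmh] add [vxbb] -> 8 lines: cottt ksb ztsl fgvvw vxbb wakv wdekd qsgo
Hunk 3: at line 6 remove [wdekd] add [meijm,zul,aftu] -> 10 lines: cottt ksb ztsl fgvvw vxbb wakv meijm zul aftu qsgo
Hunk 4: at line 2 remove [ztsl,fgvvw,vxbb] add [jio,jxxs] -> 9 lines: cottt ksb jio jxxs wakv meijm zul aftu qsgo
Hunk 5: at line 4 remove [meijm] add [yws,dpw,ujx] -> 11 lines: cottt ksb jio jxxs wakv yws dpw ujx zul aftu qsgo
Hunk 6: at line 3 remove [wakv,yws,dpw] add [sqe,lfonm] -> 10 lines: cottt ksb jio jxxs sqe lfonm ujx zul aftu qsgo

Answer: cottt
ksb
jio
jxxs
sqe
lfonm
ujx
zul
aftu
qsgo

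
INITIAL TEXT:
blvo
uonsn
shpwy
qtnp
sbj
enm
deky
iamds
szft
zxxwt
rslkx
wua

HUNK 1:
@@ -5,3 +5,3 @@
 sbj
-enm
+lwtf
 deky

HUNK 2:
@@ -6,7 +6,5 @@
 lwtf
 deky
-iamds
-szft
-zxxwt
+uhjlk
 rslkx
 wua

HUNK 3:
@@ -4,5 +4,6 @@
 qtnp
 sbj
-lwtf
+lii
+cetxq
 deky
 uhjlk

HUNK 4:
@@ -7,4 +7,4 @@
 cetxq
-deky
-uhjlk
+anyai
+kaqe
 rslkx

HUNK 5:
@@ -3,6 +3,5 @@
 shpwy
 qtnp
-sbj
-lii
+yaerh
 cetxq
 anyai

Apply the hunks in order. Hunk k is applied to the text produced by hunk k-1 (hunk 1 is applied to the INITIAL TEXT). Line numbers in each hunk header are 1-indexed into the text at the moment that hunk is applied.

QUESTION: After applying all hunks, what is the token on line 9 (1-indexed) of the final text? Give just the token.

Answer: rslkx

Derivation:
Hunk 1: at line 5 remove [enm] add [lwtf] -> 12 lines: blvo uonsn shpwy qtnp sbj lwtf deky iamds szft zxxwt rslkx wua
Hunk 2: at line 6 remove [iamds,szft,zxxwt] add [uhjlk] -> 10 lines: blvo uonsn shpwy qtnp sbj lwtf deky uhjlk rslkx wua
Hunk 3: at line 4 remove [lwtf] add [lii,cetxq] -> 11 lines: blvo uonsn shpwy qtnp sbj lii cetxq deky uhjlk rslkx wua
Hunk 4: at line 7 remove [deky,uhjlk] add [anyai,kaqe] -> 11 lines: blvo uonsn shpwy qtnp sbj lii cetxq anyai kaqe rslkx wua
Hunk 5: at line 3 remove [sbj,lii] add [yaerh] -> 10 lines: blvo uonsn shpwy qtnp yaerh cetxq anyai kaqe rslkx wua
Final line 9: rslkx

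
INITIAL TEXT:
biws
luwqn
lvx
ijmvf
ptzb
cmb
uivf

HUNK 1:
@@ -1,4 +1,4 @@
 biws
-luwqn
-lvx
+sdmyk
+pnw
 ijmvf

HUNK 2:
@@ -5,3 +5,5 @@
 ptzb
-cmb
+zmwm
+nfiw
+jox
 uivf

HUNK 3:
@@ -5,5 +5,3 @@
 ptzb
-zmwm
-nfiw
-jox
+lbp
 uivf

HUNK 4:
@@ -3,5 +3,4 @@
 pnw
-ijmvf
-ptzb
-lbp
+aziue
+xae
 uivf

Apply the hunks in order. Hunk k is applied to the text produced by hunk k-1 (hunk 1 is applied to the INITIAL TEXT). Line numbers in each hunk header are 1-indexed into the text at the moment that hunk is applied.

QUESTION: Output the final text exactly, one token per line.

Answer: biws
sdmyk
pnw
aziue
xae
uivf

Derivation:
Hunk 1: at line 1 remove [luwqn,lvx] add [sdmyk,pnw] -> 7 lines: biws sdmyk pnw ijmvf ptzb cmb uivf
Hunk 2: at line 5 remove [cmb] add [zmwm,nfiw,jox] -> 9 lines: biws sdmyk pnw ijmvf ptzb zmwm nfiw jox uivf
Hunk 3: at line 5 remove [zmwm,nfiw,jox] add [lbp] -> 7 lines: biws sdmyk pnw ijmvf ptzb lbp uivf
Hunk 4: at line 3 remove [ijmvf,ptzb,lbp] add [aziue,xae] -> 6 lines: biws sdmyk pnw aziue xae uivf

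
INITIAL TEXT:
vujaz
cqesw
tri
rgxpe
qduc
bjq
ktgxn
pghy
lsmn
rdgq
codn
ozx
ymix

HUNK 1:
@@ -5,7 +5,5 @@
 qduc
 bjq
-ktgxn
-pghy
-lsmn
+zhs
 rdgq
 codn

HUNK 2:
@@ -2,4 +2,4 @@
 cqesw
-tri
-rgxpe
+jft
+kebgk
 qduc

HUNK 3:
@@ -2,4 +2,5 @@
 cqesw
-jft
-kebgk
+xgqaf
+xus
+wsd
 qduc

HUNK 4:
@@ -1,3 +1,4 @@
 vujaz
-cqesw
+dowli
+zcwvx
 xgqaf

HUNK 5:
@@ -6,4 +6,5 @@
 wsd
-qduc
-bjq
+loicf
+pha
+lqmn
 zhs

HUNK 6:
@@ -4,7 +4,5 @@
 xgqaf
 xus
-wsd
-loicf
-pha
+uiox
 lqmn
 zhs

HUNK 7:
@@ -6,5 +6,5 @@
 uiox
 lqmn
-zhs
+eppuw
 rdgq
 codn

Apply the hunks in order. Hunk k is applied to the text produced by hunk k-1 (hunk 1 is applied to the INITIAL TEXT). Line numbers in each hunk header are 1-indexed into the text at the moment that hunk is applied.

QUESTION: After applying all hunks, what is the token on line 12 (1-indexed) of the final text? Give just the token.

Answer: ymix

Derivation:
Hunk 1: at line 5 remove [ktgxn,pghy,lsmn] add [zhs] -> 11 lines: vujaz cqesw tri rgxpe qduc bjq zhs rdgq codn ozx ymix
Hunk 2: at line 2 remove [tri,rgxpe] add [jft,kebgk] -> 11 lines: vujaz cqesw jft kebgk qduc bjq zhs rdgq codn ozx ymix
Hunk 3: at line 2 remove [jft,kebgk] add [xgqaf,xus,wsd] -> 12 lines: vujaz cqesw xgqaf xus wsd qduc bjq zhs rdgq codn ozx ymix
Hunk 4: at line 1 remove [cqesw] add [dowli,zcwvx] -> 13 lines: vujaz dowli zcwvx xgqaf xus wsd qduc bjq zhs rdgq codn ozx ymix
Hunk 5: at line 6 remove [qduc,bjq] add [loicf,pha,lqmn] -> 14 lines: vujaz dowli zcwvx xgqaf xus wsd loicf pha lqmn zhs rdgq codn ozx ymix
Hunk 6: at line 4 remove [wsd,loicf,pha] add [uiox] -> 12 lines: vujaz dowli zcwvx xgqaf xus uiox lqmn zhs rdgq codn ozx ymix
Hunk 7: at line 6 remove [zhs] add [eppuw] -> 12 lines: vujaz dowli zcwvx xgqaf xus uiox lqmn eppuw rdgq codn ozx ymix
Final line 12: ymix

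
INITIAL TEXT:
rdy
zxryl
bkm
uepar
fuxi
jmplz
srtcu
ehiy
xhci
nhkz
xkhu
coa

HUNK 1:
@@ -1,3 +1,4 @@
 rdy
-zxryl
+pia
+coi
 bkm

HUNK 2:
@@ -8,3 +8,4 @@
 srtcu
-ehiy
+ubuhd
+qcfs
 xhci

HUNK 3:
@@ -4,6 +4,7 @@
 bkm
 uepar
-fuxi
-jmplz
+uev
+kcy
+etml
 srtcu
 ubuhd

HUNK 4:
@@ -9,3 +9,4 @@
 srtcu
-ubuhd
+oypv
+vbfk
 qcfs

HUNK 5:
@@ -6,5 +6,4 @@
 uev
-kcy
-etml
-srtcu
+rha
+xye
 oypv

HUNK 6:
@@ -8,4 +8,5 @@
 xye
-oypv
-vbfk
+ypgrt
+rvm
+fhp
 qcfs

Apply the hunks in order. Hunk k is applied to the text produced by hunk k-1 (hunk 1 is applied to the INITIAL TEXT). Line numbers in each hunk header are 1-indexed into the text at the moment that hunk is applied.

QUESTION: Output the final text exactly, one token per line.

Answer: rdy
pia
coi
bkm
uepar
uev
rha
xye
ypgrt
rvm
fhp
qcfs
xhci
nhkz
xkhu
coa

Derivation:
Hunk 1: at line 1 remove [zxryl] add [pia,coi] -> 13 lines: rdy pia coi bkm uepar fuxi jmplz srtcu ehiy xhci nhkz xkhu coa
Hunk 2: at line 8 remove [ehiy] add [ubuhd,qcfs] -> 14 lines: rdy pia coi bkm uepar fuxi jmplz srtcu ubuhd qcfs xhci nhkz xkhu coa
Hunk 3: at line 4 remove [fuxi,jmplz] add [uev,kcy,etml] -> 15 lines: rdy pia coi bkm uepar uev kcy etml srtcu ubuhd qcfs xhci nhkz xkhu coa
Hunk 4: at line 9 remove [ubuhd] add [oypv,vbfk] -> 16 lines: rdy pia coi bkm uepar uev kcy etml srtcu oypv vbfk qcfs xhci nhkz xkhu coa
Hunk 5: at line 6 remove [kcy,etml,srtcu] add [rha,xye] -> 15 lines: rdy pia coi bkm uepar uev rha xye oypv vbfk qcfs xhci nhkz xkhu coa
Hunk 6: at line 8 remove [oypv,vbfk] add [ypgrt,rvm,fhp] -> 16 lines: rdy pia coi bkm uepar uev rha xye ypgrt rvm fhp qcfs xhci nhkz xkhu coa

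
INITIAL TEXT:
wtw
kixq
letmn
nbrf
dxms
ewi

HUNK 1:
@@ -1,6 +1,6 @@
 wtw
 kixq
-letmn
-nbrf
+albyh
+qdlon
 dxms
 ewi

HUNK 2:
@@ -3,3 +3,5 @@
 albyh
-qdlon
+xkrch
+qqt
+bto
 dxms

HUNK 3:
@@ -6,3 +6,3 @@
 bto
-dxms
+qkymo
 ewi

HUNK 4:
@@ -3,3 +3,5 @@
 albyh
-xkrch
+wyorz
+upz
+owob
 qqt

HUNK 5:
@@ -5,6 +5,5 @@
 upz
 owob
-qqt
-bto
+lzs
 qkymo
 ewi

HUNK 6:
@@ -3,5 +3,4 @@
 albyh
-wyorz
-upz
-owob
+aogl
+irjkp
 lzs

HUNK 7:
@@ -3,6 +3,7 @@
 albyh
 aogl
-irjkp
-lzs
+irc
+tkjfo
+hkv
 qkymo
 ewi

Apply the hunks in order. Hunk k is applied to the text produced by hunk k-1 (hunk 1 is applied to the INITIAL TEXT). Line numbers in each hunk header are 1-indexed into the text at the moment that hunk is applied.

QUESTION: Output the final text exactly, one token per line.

Answer: wtw
kixq
albyh
aogl
irc
tkjfo
hkv
qkymo
ewi

Derivation:
Hunk 1: at line 1 remove [letmn,nbrf] add [albyh,qdlon] -> 6 lines: wtw kixq albyh qdlon dxms ewi
Hunk 2: at line 3 remove [qdlon] add [xkrch,qqt,bto] -> 8 lines: wtw kixq albyh xkrch qqt bto dxms ewi
Hunk 3: at line 6 remove [dxms] add [qkymo] -> 8 lines: wtw kixq albyh xkrch qqt bto qkymo ewi
Hunk 4: at line 3 remove [xkrch] add [wyorz,upz,owob] -> 10 lines: wtw kixq albyh wyorz upz owob qqt bto qkymo ewi
Hunk 5: at line 5 remove [qqt,bto] add [lzs] -> 9 lines: wtw kixq albyh wyorz upz owob lzs qkymo ewi
Hunk 6: at line 3 remove [wyorz,upz,owob] add [aogl,irjkp] -> 8 lines: wtw kixq albyh aogl irjkp lzs qkymo ewi
Hunk 7: at line 3 remove [irjkp,lzs] add [irc,tkjfo,hkv] -> 9 lines: wtw kixq albyh aogl irc tkjfo hkv qkymo ewi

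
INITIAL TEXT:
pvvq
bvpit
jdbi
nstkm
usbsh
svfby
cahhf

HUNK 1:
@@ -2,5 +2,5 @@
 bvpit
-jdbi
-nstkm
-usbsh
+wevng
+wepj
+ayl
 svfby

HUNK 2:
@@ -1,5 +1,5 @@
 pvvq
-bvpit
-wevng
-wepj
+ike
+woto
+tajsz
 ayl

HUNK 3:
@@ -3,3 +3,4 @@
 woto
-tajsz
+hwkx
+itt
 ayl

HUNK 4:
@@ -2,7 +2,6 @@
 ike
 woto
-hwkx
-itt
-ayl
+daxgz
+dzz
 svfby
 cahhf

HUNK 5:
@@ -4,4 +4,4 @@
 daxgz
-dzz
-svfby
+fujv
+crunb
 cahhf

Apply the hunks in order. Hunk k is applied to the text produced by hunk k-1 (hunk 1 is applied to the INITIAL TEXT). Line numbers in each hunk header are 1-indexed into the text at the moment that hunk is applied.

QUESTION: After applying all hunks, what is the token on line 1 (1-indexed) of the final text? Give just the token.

Answer: pvvq

Derivation:
Hunk 1: at line 2 remove [jdbi,nstkm,usbsh] add [wevng,wepj,ayl] -> 7 lines: pvvq bvpit wevng wepj ayl svfby cahhf
Hunk 2: at line 1 remove [bvpit,wevng,wepj] add [ike,woto,tajsz] -> 7 lines: pvvq ike woto tajsz ayl svfby cahhf
Hunk 3: at line 3 remove [tajsz] add [hwkx,itt] -> 8 lines: pvvq ike woto hwkx itt ayl svfby cahhf
Hunk 4: at line 2 remove [hwkx,itt,ayl] add [daxgz,dzz] -> 7 lines: pvvq ike woto daxgz dzz svfby cahhf
Hunk 5: at line 4 remove [dzz,svfby] add [fujv,crunb] -> 7 lines: pvvq ike woto daxgz fujv crunb cahhf
Final line 1: pvvq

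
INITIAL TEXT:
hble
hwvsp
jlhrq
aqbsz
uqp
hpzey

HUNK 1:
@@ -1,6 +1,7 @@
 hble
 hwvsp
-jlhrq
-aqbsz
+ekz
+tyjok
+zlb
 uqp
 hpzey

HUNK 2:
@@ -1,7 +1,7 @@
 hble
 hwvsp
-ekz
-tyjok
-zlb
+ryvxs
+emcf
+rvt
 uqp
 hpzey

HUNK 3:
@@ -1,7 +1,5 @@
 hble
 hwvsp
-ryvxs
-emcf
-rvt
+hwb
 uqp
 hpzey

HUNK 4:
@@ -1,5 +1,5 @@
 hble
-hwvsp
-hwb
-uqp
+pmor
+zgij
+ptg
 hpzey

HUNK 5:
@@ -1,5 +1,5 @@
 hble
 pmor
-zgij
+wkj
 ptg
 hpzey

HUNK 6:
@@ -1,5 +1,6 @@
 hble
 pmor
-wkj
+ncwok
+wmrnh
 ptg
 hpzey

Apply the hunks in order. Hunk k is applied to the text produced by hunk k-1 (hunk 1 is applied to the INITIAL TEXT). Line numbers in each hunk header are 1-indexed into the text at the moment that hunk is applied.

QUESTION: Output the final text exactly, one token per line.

Hunk 1: at line 1 remove [jlhrq,aqbsz] add [ekz,tyjok,zlb] -> 7 lines: hble hwvsp ekz tyjok zlb uqp hpzey
Hunk 2: at line 1 remove [ekz,tyjok,zlb] add [ryvxs,emcf,rvt] -> 7 lines: hble hwvsp ryvxs emcf rvt uqp hpzey
Hunk 3: at line 1 remove [ryvxs,emcf,rvt] add [hwb] -> 5 lines: hble hwvsp hwb uqp hpzey
Hunk 4: at line 1 remove [hwvsp,hwb,uqp] add [pmor,zgij,ptg] -> 5 lines: hble pmor zgij ptg hpzey
Hunk 5: at line 1 remove [zgij] add [wkj] -> 5 lines: hble pmor wkj ptg hpzey
Hunk 6: at line 1 remove [wkj] add [ncwok,wmrnh] -> 6 lines: hble pmor ncwok wmrnh ptg hpzey

Answer: hble
pmor
ncwok
wmrnh
ptg
hpzey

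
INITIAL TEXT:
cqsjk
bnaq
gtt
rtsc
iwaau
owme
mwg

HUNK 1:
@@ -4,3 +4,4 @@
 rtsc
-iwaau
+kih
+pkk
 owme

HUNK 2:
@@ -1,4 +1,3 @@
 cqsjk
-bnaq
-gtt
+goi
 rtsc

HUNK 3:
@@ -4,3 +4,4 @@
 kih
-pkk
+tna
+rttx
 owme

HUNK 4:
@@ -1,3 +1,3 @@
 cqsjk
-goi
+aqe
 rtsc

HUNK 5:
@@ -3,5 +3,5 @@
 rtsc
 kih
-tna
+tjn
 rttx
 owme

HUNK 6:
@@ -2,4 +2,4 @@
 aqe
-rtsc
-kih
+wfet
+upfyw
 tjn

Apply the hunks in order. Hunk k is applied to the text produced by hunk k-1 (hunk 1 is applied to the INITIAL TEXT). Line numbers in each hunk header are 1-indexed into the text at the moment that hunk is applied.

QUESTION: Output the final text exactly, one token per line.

Answer: cqsjk
aqe
wfet
upfyw
tjn
rttx
owme
mwg

Derivation:
Hunk 1: at line 4 remove [iwaau] add [kih,pkk] -> 8 lines: cqsjk bnaq gtt rtsc kih pkk owme mwg
Hunk 2: at line 1 remove [bnaq,gtt] add [goi] -> 7 lines: cqsjk goi rtsc kih pkk owme mwg
Hunk 3: at line 4 remove [pkk] add [tna,rttx] -> 8 lines: cqsjk goi rtsc kih tna rttx owme mwg
Hunk 4: at line 1 remove [goi] add [aqe] -> 8 lines: cqsjk aqe rtsc kih tna rttx owme mwg
Hunk 5: at line 3 remove [tna] add [tjn] -> 8 lines: cqsjk aqe rtsc kih tjn rttx owme mwg
Hunk 6: at line 2 remove [rtsc,kih] add [wfet,upfyw] -> 8 lines: cqsjk aqe wfet upfyw tjn rttx owme mwg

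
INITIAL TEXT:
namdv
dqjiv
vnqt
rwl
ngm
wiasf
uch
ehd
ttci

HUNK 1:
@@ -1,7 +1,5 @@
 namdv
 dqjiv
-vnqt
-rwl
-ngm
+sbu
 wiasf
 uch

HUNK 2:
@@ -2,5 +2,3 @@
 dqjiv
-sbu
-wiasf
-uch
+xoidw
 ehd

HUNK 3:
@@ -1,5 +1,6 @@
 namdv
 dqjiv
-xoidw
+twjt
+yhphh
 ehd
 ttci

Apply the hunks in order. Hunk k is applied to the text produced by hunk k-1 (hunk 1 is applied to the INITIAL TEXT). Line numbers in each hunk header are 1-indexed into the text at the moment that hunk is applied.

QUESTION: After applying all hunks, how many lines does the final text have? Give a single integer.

Hunk 1: at line 1 remove [vnqt,rwl,ngm] add [sbu] -> 7 lines: namdv dqjiv sbu wiasf uch ehd ttci
Hunk 2: at line 2 remove [sbu,wiasf,uch] add [xoidw] -> 5 lines: namdv dqjiv xoidw ehd ttci
Hunk 3: at line 1 remove [xoidw] add [twjt,yhphh] -> 6 lines: namdv dqjiv twjt yhphh ehd ttci
Final line count: 6

Answer: 6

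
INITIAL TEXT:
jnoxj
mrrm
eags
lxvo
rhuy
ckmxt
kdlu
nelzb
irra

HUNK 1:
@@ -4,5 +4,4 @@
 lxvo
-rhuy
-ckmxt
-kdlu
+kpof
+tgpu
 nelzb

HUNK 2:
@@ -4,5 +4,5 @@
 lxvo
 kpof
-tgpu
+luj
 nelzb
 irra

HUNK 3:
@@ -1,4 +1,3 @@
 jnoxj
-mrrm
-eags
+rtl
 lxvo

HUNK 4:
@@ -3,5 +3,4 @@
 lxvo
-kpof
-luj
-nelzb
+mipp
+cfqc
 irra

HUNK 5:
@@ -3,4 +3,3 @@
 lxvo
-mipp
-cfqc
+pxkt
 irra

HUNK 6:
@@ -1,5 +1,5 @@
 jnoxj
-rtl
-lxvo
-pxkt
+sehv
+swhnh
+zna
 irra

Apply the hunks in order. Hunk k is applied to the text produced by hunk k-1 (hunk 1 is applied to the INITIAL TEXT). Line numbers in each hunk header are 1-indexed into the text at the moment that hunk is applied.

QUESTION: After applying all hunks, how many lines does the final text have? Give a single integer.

Hunk 1: at line 4 remove [rhuy,ckmxt,kdlu] add [kpof,tgpu] -> 8 lines: jnoxj mrrm eags lxvo kpof tgpu nelzb irra
Hunk 2: at line 4 remove [tgpu] add [luj] -> 8 lines: jnoxj mrrm eags lxvo kpof luj nelzb irra
Hunk 3: at line 1 remove [mrrm,eags] add [rtl] -> 7 lines: jnoxj rtl lxvo kpof luj nelzb irra
Hunk 4: at line 3 remove [kpof,luj,nelzb] add [mipp,cfqc] -> 6 lines: jnoxj rtl lxvo mipp cfqc irra
Hunk 5: at line 3 remove [mipp,cfqc] add [pxkt] -> 5 lines: jnoxj rtl lxvo pxkt irra
Hunk 6: at line 1 remove [rtl,lxvo,pxkt] add [sehv,swhnh,zna] -> 5 lines: jnoxj sehv swhnh zna irra
Final line count: 5

Answer: 5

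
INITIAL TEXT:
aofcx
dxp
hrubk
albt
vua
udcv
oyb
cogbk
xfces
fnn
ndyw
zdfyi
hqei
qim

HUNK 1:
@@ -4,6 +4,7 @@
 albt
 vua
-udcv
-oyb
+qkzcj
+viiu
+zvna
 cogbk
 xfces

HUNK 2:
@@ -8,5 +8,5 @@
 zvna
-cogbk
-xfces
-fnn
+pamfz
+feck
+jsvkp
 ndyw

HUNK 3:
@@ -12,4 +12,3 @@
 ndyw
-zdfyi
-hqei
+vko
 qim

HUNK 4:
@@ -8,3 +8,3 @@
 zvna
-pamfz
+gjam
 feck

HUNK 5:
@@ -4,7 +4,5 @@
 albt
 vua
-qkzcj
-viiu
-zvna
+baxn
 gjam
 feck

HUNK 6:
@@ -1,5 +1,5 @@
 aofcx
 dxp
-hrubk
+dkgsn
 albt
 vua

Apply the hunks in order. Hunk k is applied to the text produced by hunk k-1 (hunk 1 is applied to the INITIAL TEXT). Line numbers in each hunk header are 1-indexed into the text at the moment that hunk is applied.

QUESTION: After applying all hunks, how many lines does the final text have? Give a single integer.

Answer: 12

Derivation:
Hunk 1: at line 4 remove [udcv,oyb] add [qkzcj,viiu,zvna] -> 15 lines: aofcx dxp hrubk albt vua qkzcj viiu zvna cogbk xfces fnn ndyw zdfyi hqei qim
Hunk 2: at line 8 remove [cogbk,xfces,fnn] add [pamfz,feck,jsvkp] -> 15 lines: aofcx dxp hrubk albt vua qkzcj viiu zvna pamfz feck jsvkp ndyw zdfyi hqei qim
Hunk 3: at line 12 remove [zdfyi,hqei] add [vko] -> 14 lines: aofcx dxp hrubk albt vua qkzcj viiu zvna pamfz feck jsvkp ndyw vko qim
Hunk 4: at line 8 remove [pamfz] add [gjam] -> 14 lines: aofcx dxp hrubk albt vua qkzcj viiu zvna gjam feck jsvkp ndyw vko qim
Hunk 5: at line 4 remove [qkzcj,viiu,zvna] add [baxn] -> 12 lines: aofcx dxp hrubk albt vua baxn gjam feck jsvkp ndyw vko qim
Hunk 6: at line 1 remove [hrubk] add [dkgsn] -> 12 lines: aofcx dxp dkgsn albt vua baxn gjam feck jsvkp ndyw vko qim
Final line count: 12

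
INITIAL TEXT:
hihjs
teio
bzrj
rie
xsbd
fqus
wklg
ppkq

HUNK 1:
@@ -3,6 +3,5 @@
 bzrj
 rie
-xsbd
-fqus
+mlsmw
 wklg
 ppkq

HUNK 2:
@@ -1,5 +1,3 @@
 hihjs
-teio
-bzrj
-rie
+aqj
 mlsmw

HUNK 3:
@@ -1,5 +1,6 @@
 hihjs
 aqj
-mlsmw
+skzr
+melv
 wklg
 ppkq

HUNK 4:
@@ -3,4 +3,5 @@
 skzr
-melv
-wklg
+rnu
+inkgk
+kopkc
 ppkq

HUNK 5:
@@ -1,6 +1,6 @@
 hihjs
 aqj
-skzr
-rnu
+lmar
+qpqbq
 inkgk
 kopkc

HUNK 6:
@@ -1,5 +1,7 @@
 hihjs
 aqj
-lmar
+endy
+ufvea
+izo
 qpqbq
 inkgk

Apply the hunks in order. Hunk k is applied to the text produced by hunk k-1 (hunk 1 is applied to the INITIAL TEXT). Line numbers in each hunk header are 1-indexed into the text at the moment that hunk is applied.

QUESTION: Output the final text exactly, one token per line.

Hunk 1: at line 3 remove [xsbd,fqus] add [mlsmw] -> 7 lines: hihjs teio bzrj rie mlsmw wklg ppkq
Hunk 2: at line 1 remove [teio,bzrj,rie] add [aqj] -> 5 lines: hihjs aqj mlsmw wklg ppkq
Hunk 3: at line 1 remove [mlsmw] add [skzr,melv] -> 6 lines: hihjs aqj skzr melv wklg ppkq
Hunk 4: at line 3 remove [melv,wklg] add [rnu,inkgk,kopkc] -> 7 lines: hihjs aqj skzr rnu inkgk kopkc ppkq
Hunk 5: at line 1 remove [skzr,rnu] add [lmar,qpqbq] -> 7 lines: hihjs aqj lmar qpqbq inkgk kopkc ppkq
Hunk 6: at line 1 remove [lmar] add [endy,ufvea,izo] -> 9 lines: hihjs aqj endy ufvea izo qpqbq inkgk kopkc ppkq

Answer: hihjs
aqj
endy
ufvea
izo
qpqbq
inkgk
kopkc
ppkq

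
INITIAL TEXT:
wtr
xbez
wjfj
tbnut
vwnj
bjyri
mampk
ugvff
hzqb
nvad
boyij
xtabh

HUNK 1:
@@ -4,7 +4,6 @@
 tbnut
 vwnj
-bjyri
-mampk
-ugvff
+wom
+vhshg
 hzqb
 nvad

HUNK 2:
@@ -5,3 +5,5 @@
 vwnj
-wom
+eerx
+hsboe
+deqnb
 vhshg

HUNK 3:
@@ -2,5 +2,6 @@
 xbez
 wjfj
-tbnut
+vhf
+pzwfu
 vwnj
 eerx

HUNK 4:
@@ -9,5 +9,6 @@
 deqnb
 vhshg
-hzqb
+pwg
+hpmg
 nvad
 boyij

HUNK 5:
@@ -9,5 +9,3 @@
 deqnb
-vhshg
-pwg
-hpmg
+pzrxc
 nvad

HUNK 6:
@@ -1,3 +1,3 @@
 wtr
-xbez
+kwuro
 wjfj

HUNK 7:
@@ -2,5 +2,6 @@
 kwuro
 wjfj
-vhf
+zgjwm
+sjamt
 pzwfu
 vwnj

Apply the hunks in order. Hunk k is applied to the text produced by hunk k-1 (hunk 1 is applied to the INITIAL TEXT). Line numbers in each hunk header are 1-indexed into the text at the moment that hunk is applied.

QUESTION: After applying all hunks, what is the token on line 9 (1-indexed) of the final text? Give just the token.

Hunk 1: at line 4 remove [bjyri,mampk,ugvff] add [wom,vhshg] -> 11 lines: wtr xbez wjfj tbnut vwnj wom vhshg hzqb nvad boyij xtabh
Hunk 2: at line 5 remove [wom] add [eerx,hsboe,deqnb] -> 13 lines: wtr xbez wjfj tbnut vwnj eerx hsboe deqnb vhshg hzqb nvad boyij xtabh
Hunk 3: at line 2 remove [tbnut] add [vhf,pzwfu] -> 14 lines: wtr xbez wjfj vhf pzwfu vwnj eerx hsboe deqnb vhshg hzqb nvad boyij xtabh
Hunk 4: at line 9 remove [hzqb] add [pwg,hpmg] -> 15 lines: wtr xbez wjfj vhf pzwfu vwnj eerx hsboe deqnb vhshg pwg hpmg nvad boyij xtabh
Hunk 5: at line 9 remove [vhshg,pwg,hpmg] add [pzrxc] -> 13 lines: wtr xbez wjfj vhf pzwfu vwnj eerx hsboe deqnb pzrxc nvad boyij xtabh
Hunk 6: at line 1 remove [xbez] add [kwuro] -> 13 lines: wtr kwuro wjfj vhf pzwfu vwnj eerx hsboe deqnb pzrxc nvad boyij xtabh
Hunk 7: at line 2 remove [vhf] add [zgjwm,sjamt] -> 14 lines: wtr kwuro wjfj zgjwm sjamt pzwfu vwnj eerx hsboe deqnb pzrxc nvad boyij xtabh
Final line 9: hsboe

Answer: hsboe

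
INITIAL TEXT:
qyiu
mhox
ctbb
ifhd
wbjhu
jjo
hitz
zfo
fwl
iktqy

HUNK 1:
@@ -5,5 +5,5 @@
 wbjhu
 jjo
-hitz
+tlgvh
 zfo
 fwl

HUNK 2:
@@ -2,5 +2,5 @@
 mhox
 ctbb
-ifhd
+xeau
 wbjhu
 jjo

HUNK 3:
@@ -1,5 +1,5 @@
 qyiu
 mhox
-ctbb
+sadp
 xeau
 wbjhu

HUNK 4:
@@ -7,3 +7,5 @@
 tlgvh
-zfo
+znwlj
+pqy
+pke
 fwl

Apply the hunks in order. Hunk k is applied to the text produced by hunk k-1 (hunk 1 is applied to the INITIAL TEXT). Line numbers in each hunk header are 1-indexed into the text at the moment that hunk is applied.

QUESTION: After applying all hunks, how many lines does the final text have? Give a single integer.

Hunk 1: at line 5 remove [hitz] add [tlgvh] -> 10 lines: qyiu mhox ctbb ifhd wbjhu jjo tlgvh zfo fwl iktqy
Hunk 2: at line 2 remove [ifhd] add [xeau] -> 10 lines: qyiu mhox ctbb xeau wbjhu jjo tlgvh zfo fwl iktqy
Hunk 3: at line 1 remove [ctbb] add [sadp] -> 10 lines: qyiu mhox sadp xeau wbjhu jjo tlgvh zfo fwl iktqy
Hunk 4: at line 7 remove [zfo] add [znwlj,pqy,pke] -> 12 lines: qyiu mhox sadp xeau wbjhu jjo tlgvh znwlj pqy pke fwl iktqy
Final line count: 12

Answer: 12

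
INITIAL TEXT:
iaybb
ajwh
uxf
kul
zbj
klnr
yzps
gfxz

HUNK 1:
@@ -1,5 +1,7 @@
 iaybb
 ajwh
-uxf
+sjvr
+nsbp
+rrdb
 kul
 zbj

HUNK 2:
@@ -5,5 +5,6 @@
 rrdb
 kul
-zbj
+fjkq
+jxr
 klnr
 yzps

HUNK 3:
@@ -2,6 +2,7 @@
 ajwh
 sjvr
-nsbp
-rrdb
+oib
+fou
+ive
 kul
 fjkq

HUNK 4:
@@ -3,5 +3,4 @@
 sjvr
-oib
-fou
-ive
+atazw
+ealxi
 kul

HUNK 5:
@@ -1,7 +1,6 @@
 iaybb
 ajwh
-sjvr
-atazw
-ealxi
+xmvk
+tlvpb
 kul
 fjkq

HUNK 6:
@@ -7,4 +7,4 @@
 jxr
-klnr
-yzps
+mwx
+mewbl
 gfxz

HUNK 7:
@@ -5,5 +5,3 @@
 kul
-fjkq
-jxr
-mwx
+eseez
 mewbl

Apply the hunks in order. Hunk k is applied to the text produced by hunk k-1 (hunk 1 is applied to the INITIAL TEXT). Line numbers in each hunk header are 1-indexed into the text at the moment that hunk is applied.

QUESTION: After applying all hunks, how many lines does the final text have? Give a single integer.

Hunk 1: at line 1 remove [uxf] add [sjvr,nsbp,rrdb] -> 10 lines: iaybb ajwh sjvr nsbp rrdb kul zbj klnr yzps gfxz
Hunk 2: at line 5 remove [zbj] add [fjkq,jxr] -> 11 lines: iaybb ajwh sjvr nsbp rrdb kul fjkq jxr klnr yzps gfxz
Hunk 3: at line 2 remove [nsbp,rrdb] add [oib,fou,ive] -> 12 lines: iaybb ajwh sjvr oib fou ive kul fjkq jxr klnr yzps gfxz
Hunk 4: at line 3 remove [oib,fou,ive] add [atazw,ealxi] -> 11 lines: iaybb ajwh sjvr atazw ealxi kul fjkq jxr klnr yzps gfxz
Hunk 5: at line 1 remove [sjvr,atazw,ealxi] add [xmvk,tlvpb] -> 10 lines: iaybb ajwh xmvk tlvpb kul fjkq jxr klnr yzps gfxz
Hunk 6: at line 7 remove [klnr,yzps] add [mwx,mewbl] -> 10 lines: iaybb ajwh xmvk tlvpb kul fjkq jxr mwx mewbl gfxz
Hunk 7: at line 5 remove [fjkq,jxr,mwx] add [eseez] -> 8 lines: iaybb ajwh xmvk tlvpb kul eseez mewbl gfxz
Final line count: 8

Answer: 8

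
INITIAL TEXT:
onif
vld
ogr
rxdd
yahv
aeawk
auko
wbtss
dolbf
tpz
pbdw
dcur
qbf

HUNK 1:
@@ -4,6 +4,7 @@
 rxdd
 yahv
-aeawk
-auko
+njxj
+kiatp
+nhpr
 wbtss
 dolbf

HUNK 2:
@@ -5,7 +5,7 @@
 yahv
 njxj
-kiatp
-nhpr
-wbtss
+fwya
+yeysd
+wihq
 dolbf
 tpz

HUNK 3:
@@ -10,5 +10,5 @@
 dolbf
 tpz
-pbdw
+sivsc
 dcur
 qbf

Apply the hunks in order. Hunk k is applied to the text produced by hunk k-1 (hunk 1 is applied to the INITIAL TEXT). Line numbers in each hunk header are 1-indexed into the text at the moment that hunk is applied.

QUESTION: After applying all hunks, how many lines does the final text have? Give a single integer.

Answer: 14

Derivation:
Hunk 1: at line 4 remove [aeawk,auko] add [njxj,kiatp,nhpr] -> 14 lines: onif vld ogr rxdd yahv njxj kiatp nhpr wbtss dolbf tpz pbdw dcur qbf
Hunk 2: at line 5 remove [kiatp,nhpr,wbtss] add [fwya,yeysd,wihq] -> 14 lines: onif vld ogr rxdd yahv njxj fwya yeysd wihq dolbf tpz pbdw dcur qbf
Hunk 3: at line 10 remove [pbdw] add [sivsc] -> 14 lines: onif vld ogr rxdd yahv njxj fwya yeysd wihq dolbf tpz sivsc dcur qbf
Final line count: 14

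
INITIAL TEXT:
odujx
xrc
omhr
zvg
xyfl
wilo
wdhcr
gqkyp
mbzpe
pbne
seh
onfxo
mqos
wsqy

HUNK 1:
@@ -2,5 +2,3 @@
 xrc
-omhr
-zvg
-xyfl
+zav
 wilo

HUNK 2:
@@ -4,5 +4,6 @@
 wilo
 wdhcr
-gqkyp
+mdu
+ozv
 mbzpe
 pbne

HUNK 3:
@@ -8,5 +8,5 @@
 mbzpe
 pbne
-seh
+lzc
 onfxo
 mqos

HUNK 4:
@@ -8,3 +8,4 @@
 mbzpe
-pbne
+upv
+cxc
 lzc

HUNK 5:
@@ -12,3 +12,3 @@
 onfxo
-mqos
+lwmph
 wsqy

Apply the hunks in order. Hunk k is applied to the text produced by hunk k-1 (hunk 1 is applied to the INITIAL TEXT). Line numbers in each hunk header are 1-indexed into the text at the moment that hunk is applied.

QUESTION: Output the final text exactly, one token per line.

Hunk 1: at line 2 remove [omhr,zvg,xyfl] add [zav] -> 12 lines: odujx xrc zav wilo wdhcr gqkyp mbzpe pbne seh onfxo mqos wsqy
Hunk 2: at line 4 remove [gqkyp] add [mdu,ozv] -> 13 lines: odujx xrc zav wilo wdhcr mdu ozv mbzpe pbne seh onfxo mqos wsqy
Hunk 3: at line 8 remove [seh] add [lzc] -> 13 lines: odujx xrc zav wilo wdhcr mdu ozv mbzpe pbne lzc onfxo mqos wsqy
Hunk 4: at line 8 remove [pbne] add [upv,cxc] -> 14 lines: odujx xrc zav wilo wdhcr mdu ozv mbzpe upv cxc lzc onfxo mqos wsqy
Hunk 5: at line 12 remove [mqos] add [lwmph] -> 14 lines: odujx xrc zav wilo wdhcr mdu ozv mbzpe upv cxc lzc onfxo lwmph wsqy

Answer: odujx
xrc
zav
wilo
wdhcr
mdu
ozv
mbzpe
upv
cxc
lzc
onfxo
lwmph
wsqy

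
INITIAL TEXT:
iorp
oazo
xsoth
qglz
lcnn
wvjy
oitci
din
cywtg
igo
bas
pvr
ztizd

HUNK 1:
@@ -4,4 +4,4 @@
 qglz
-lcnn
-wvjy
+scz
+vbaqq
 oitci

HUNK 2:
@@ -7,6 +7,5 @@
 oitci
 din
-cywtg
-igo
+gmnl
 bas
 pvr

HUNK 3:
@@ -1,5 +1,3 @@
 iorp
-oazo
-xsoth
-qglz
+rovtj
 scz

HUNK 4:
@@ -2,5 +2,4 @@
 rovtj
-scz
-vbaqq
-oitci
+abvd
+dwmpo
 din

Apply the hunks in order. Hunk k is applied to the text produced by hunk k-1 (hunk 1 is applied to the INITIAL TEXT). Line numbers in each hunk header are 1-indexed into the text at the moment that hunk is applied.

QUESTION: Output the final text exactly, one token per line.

Hunk 1: at line 4 remove [lcnn,wvjy] add [scz,vbaqq] -> 13 lines: iorp oazo xsoth qglz scz vbaqq oitci din cywtg igo bas pvr ztizd
Hunk 2: at line 7 remove [cywtg,igo] add [gmnl] -> 12 lines: iorp oazo xsoth qglz scz vbaqq oitci din gmnl bas pvr ztizd
Hunk 3: at line 1 remove [oazo,xsoth,qglz] add [rovtj] -> 10 lines: iorp rovtj scz vbaqq oitci din gmnl bas pvr ztizd
Hunk 4: at line 2 remove [scz,vbaqq,oitci] add [abvd,dwmpo] -> 9 lines: iorp rovtj abvd dwmpo din gmnl bas pvr ztizd

Answer: iorp
rovtj
abvd
dwmpo
din
gmnl
bas
pvr
ztizd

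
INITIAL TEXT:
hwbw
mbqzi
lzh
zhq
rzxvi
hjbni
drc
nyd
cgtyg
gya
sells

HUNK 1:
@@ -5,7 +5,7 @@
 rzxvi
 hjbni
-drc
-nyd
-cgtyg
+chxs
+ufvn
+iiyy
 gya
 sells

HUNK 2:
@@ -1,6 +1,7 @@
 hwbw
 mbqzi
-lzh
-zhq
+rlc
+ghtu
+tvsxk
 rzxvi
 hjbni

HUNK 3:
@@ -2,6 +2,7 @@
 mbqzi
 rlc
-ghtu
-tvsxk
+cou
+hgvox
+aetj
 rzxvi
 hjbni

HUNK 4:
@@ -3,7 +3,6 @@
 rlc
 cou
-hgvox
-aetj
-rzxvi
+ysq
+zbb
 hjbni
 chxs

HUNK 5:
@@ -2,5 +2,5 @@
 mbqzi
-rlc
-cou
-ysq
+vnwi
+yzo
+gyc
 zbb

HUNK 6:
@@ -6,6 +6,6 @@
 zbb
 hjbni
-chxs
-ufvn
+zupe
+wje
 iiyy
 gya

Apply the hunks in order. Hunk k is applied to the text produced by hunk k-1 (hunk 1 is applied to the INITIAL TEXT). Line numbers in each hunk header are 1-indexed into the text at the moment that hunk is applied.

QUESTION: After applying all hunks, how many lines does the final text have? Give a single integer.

Answer: 12

Derivation:
Hunk 1: at line 5 remove [drc,nyd,cgtyg] add [chxs,ufvn,iiyy] -> 11 lines: hwbw mbqzi lzh zhq rzxvi hjbni chxs ufvn iiyy gya sells
Hunk 2: at line 1 remove [lzh,zhq] add [rlc,ghtu,tvsxk] -> 12 lines: hwbw mbqzi rlc ghtu tvsxk rzxvi hjbni chxs ufvn iiyy gya sells
Hunk 3: at line 2 remove [ghtu,tvsxk] add [cou,hgvox,aetj] -> 13 lines: hwbw mbqzi rlc cou hgvox aetj rzxvi hjbni chxs ufvn iiyy gya sells
Hunk 4: at line 3 remove [hgvox,aetj,rzxvi] add [ysq,zbb] -> 12 lines: hwbw mbqzi rlc cou ysq zbb hjbni chxs ufvn iiyy gya sells
Hunk 5: at line 2 remove [rlc,cou,ysq] add [vnwi,yzo,gyc] -> 12 lines: hwbw mbqzi vnwi yzo gyc zbb hjbni chxs ufvn iiyy gya sells
Hunk 6: at line 6 remove [chxs,ufvn] add [zupe,wje] -> 12 lines: hwbw mbqzi vnwi yzo gyc zbb hjbni zupe wje iiyy gya sells
Final line count: 12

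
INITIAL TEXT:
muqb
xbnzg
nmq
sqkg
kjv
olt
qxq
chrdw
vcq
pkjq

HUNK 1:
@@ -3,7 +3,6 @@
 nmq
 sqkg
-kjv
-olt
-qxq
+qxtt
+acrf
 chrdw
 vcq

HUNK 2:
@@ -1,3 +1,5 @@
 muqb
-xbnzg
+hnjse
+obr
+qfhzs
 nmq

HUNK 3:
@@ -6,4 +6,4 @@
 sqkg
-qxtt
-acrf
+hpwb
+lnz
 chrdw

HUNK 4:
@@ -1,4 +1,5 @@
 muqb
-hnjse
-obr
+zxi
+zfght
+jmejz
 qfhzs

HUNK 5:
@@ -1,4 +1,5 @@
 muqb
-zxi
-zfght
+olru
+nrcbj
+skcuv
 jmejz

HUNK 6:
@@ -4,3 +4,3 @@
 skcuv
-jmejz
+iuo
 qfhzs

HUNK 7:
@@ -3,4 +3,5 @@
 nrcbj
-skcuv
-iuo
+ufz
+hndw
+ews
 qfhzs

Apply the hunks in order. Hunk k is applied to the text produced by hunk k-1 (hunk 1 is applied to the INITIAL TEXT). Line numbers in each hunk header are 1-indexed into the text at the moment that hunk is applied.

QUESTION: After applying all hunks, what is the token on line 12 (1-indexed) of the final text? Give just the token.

Hunk 1: at line 3 remove [kjv,olt,qxq] add [qxtt,acrf] -> 9 lines: muqb xbnzg nmq sqkg qxtt acrf chrdw vcq pkjq
Hunk 2: at line 1 remove [xbnzg] add [hnjse,obr,qfhzs] -> 11 lines: muqb hnjse obr qfhzs nmq sqkg qxtt acrf chrdw vcq pkjq
Hunk 3: at line 6 remove [qxtt,acrf] add [hpwb,lnz] -> 11 lines: muqb hnjse obr qfhzs nmq sqkg hpwb lnz chrdw vcq pkjq
Hunk 4: at line 1 remove [hnjse,obr] add [zxi,zfght,jmejz] -> 12 lines: muqb zxi zfght jmejz qfhzs nmq sqkg hpwb lnz chrdw vcq pkjq
Hunk 5: at line 1 remove [zxi,zfght] add [olru,nrcbj,skcuv] -> 13 lines: muqb olru nrcbj skcuv jmejz qfhzs nmq sqkg hpwb lnz chrdw vcq pkjq
Hunk 6: at line 4 remove [jmejz] add [iuo] -> 13 lines: muqb olru nrcbj skcuv iuo qfhzs nmq sqkg hpwb lnz chrdw vcq pkjq
Hunk 7: at line 3 remove [skcuv,iuo] add [ufz,hndw,ews] -> 14 lines: muqb olru nrcbj ufz hndw ews qfhzs nmq sqkg hpwb lnz chrdw vcq pkjq
Final line 12: chrdw

Answer: chrdw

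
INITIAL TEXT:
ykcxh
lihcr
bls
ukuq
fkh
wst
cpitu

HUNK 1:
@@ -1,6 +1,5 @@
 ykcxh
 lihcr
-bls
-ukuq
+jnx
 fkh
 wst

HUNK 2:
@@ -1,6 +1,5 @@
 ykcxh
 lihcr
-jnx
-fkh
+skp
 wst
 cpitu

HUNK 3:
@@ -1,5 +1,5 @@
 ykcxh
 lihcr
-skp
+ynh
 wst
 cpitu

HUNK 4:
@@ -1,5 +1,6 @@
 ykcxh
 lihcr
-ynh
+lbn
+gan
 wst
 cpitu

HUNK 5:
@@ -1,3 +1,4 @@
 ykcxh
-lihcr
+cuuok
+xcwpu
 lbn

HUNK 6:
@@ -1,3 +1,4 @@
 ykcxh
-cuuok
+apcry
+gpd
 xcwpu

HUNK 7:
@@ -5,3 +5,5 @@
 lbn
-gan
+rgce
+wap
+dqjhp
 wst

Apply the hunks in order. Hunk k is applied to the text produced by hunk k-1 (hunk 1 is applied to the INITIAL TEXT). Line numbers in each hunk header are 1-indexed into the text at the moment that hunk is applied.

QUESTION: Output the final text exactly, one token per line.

Hunk 1: at line 1 remove [bls,ukuq] add [jnx] -> 6 lines: ykcxh lihcr jnx fkh wst cpitu
Hunk 2: at line 1 remove [jnx,fkh] add [skp] -> 5 lines: ykcxh lihcr skp wst cpitu
Hunk 3: at line 1 remove [skp] add [ynh] -> 5 lines: ykcxh lihcr ynh wst cpitu
Hunk 4: at line 1 remove [ynh] add [lbn,gan] -> 6 lines: ykcxh lihcr lbn gan wst cpitu
Hunk 5: at line 1 remove [lihcr] add [cuuok,xcwpu] -> 7 lines: ykcxh cuuok xcwpu lbn gan wst cpitu
Hunk 6: at line 1 remove [cuuok] add [apcry,gpd] -> 8 lines: ykcxh apcry gpd xcwpu lbn gan wst cpitu
Hunk 7: at line 5 remove [gan] add [rgce,wap,dqjhp] -> 10 lines: ykcxh apcry gpd xcwpu lbn rgce wap dqjhp wst cpitu

Answer: ykcxh
apcry
gpd
xcwpu
lbn
rgce
wap
dqjhp
wst
cpitu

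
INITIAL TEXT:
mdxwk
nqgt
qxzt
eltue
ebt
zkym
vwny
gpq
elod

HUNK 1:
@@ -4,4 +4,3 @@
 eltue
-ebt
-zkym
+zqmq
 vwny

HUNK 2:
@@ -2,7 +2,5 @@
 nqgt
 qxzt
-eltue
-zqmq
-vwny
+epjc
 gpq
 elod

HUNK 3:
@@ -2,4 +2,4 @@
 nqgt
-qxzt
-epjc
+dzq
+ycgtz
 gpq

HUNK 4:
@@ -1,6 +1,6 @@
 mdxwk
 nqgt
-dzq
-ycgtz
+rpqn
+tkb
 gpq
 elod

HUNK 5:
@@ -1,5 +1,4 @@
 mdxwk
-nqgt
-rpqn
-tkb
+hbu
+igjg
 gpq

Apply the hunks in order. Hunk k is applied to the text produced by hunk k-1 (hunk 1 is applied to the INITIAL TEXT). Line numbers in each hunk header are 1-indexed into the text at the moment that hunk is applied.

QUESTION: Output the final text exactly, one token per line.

Hunk 1: at line 4 remove [ebt,zkym] add [zqmq] -> 8 lines: mdxwk nqgt qxzt eltue zqmq vwny gpq elod
Hunk 2: at line 2 remove [eltue,zqmq,vwny] add [epjc] -> 6 lines: mdxwk nqgt qxzt epjc gpq elod
Hunk 3: at line 2 remove [qxzt,epjc] add [dzq,ycgtz] -> 6 lines: mdxwk nqgt dzq ycgtz gpq elod
Hunk 4: at line 1 remove [dzq,ycgtz] add [rpqn,tkb] -> 6 lines: mdxwk nqgt rpqn tkb gpq elod
Hunk 5: at line 1 remove [nqgt,rpqn,tkb] add [hbu,igjg] -> 5 lines: mdxwk hbu igjg gpq elod

Answer: mdxwk
hbu
igjg
gpq
elod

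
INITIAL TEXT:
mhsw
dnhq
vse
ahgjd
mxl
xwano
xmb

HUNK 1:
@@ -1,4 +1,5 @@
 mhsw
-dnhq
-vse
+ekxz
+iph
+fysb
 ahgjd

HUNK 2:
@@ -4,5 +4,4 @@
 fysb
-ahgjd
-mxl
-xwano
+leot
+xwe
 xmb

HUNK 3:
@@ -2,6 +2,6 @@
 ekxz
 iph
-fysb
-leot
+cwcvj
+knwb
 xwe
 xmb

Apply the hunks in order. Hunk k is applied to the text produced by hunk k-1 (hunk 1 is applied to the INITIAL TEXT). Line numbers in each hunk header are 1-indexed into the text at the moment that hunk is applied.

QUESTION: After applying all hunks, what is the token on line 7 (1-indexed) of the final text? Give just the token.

Hunk 1: at line 1 remove [dnhq,vse] add [ekxz,iph,fysb] -> 8 lines: mhsw ekxz iph fysb ahgjd mxl xwano xmb
Hunk 2: at line 4 remove [ahgjd,mxl,xwano] add [leot,xwe] -> 7 lines: mhsw ekxz iph fysb leot xwe xmb
Hunk 3: at line 2 remove [fysb,leot] add [cwcvj,knwb] -> 7 lines: mhsw ekxz iph cwcvj knwb xwe xmb
Final line 7: xmb

Answer: xmb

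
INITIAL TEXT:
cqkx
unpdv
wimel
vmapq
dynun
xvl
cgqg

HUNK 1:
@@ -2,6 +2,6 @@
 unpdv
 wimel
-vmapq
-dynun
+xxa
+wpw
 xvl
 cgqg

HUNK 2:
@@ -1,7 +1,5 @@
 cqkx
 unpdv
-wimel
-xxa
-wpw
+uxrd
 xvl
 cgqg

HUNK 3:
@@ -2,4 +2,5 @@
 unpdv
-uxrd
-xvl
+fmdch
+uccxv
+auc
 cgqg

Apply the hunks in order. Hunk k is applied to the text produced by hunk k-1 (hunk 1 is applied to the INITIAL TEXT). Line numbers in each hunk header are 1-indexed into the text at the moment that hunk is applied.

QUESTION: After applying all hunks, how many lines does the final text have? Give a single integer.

Answer: 6

Derivation:
Hunk 1: at line 2 remove [vmapq,dynun] add [xxa,wpw] -> 7 lines: cqkx unpdv wimel xxa wpw xvl cgqg
Hunk 2: at line 1 remove [wimel,xxa,wpw] add [uxrd] -> 5 lines: cqkx unpdv uxrd xvl cgqg
Hunk 3: at line 2 remove [uxrd,xvl] add [fmdch,uccxv,auc] -> 6 lines: cqkx unpdv fmdch uccxv auc cgqg
Final line count: 6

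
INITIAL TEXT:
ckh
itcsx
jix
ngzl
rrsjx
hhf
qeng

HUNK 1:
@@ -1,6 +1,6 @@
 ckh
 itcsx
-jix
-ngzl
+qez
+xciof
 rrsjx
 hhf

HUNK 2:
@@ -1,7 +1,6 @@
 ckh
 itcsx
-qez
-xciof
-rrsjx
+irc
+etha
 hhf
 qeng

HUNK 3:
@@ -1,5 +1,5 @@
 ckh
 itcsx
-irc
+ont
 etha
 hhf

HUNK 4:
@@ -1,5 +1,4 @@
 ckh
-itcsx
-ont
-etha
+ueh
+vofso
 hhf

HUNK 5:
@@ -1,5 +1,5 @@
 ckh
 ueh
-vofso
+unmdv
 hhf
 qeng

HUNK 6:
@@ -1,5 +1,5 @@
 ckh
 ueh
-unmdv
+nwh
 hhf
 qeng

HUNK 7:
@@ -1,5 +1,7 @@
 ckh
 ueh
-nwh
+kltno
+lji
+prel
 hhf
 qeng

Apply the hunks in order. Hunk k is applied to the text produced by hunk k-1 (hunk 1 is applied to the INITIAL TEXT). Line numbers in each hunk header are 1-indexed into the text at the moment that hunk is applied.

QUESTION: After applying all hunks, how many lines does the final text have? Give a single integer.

Answer: 7

Derivation:
Hunk 1: at line 1 remove [jix,ngzl] add [qez,xciof] -> 7 lines: ckh itcsx qez xciof rrsjx hhf qeng
Hunk 2: at line 1 remove [qez,xciof,rrsjx] add [irc,etha] -> 6 lines: ckh itcsx irc etha hhf qeng
Hunk 3: at line 1 remove [irc] add [ont] -> 6 lines: ckh itcsx ont etha hhf qeng
Hunk 4: at line 1 remove [itcsx,ont,etha] add [ueh,vofso] -> 5 lines: ckh ueh vofso hhf qeng
Hunk 5: at line 1 remove [vofso] add [unmdv] -> 5 lines: ckh ueh unmdv hhf qeng
Hunk 6: at line 1 remove [unmdv] add [nwh] -> 5 lines: ckh ueh nwh hhf qeng
Hunk 7: at line 1 remove [nwh] add [kltno,lji,prel] -> 7 lines: ckh ueh kltno lji prel hhf qeng
Final line count: 7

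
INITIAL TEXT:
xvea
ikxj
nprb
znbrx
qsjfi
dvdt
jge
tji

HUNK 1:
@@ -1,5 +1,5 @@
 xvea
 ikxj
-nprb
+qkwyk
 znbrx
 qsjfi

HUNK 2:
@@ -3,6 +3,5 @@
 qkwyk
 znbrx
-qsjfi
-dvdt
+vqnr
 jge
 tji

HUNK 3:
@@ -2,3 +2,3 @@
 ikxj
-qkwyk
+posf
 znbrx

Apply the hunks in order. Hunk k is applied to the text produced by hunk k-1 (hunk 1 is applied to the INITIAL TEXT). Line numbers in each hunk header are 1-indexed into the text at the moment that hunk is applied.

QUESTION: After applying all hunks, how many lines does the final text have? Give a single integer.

Hunk 1: at line 1 remove [nprb] add [qkwyk] -> 8 lines: xvea ikxj qkwyk znbrx qsjfi dvdt jge tji
Hunk 2: at line 3 remove [qsjfi,dvdt] add [vqnr] -> 7 lines: xvea ikxj qkwyk znbrx vqnr jge tji
Hunk 3: at line 2 remove [qkwyk] add [posf] -> 7 lines: xvea ikxj posf znbrx vqnr jge tji
Final line count: 7

Answer: 7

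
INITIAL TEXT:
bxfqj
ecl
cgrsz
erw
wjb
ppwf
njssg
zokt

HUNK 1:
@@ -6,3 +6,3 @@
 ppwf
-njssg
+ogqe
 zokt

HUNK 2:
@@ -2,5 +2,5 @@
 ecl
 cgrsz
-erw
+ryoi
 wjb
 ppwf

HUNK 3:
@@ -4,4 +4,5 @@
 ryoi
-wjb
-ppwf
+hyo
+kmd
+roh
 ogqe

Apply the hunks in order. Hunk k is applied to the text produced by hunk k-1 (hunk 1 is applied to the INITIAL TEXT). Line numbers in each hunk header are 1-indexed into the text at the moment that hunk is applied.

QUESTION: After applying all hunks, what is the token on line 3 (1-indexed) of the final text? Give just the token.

Answer: cgrsz

Derivation:
Hunk 1: at line 6 remove [njssg] add [ogqe] -> 8 lines: bxfqj ecl cgrsz erw wjb ppwf ogqe zokt
Hunk 2: at line 2 remove [erw] add [ryoi] -> 8 lines: bxfqj ecl cgrsz ryoi wjb ppwf ogqe zokt
Hunk 3: at line 4 remove [wjb,ppwf] add [hyo,kmd,roh] -> 9 lines: bxfqj ecl cgrsz ryoi hyo kmd roh ogqe zokt
Final line 3: cgrsz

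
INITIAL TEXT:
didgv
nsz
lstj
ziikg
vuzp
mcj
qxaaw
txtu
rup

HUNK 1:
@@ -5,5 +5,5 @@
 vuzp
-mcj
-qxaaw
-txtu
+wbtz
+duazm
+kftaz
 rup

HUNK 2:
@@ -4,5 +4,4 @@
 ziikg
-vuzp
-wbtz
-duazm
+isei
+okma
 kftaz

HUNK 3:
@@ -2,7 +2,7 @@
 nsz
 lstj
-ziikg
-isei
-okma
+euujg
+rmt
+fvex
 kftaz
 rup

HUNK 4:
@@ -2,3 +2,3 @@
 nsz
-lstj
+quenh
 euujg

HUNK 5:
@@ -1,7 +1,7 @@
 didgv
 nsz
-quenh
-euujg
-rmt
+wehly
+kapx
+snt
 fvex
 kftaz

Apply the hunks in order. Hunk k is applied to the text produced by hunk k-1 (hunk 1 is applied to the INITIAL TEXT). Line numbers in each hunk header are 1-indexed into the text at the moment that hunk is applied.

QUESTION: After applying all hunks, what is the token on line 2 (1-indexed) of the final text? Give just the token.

Answer: nsz

Derivation:
Hunk 1: at line 5 remove [mcj,qxaaw,txtu] add [wbtz,duazm,kftaz] -> 9 lines: didgv nsz lstj ziikg vuzp wbtz duazm kftaz rup
Hunk 2: at line 4 remove [vuzp,wbtz,duazm] add [isei,okma] -> 8 lines: didgv nsz lstj ziikg isei okma kftaz rup
Hunk 3: at line 2 remove [ziikg,isei,okma] add [euujg,rmt,fvex] -> 8 lines: didgv nsz lstj euujg rmt fvex kftaz rup
Hunk 4: at line 2 remove [lstj] add [quenh] -> 8 lines: didgv nsz quenh euujg rmt fvex kftaz rup
Hunk 5: at line 1 remove [quenh,euujg,rmt] add [wehly,kapx,snt] -> 8 lines: didgv nsz wehly kapx snt fvex kftaz rup
Final line 2: nsz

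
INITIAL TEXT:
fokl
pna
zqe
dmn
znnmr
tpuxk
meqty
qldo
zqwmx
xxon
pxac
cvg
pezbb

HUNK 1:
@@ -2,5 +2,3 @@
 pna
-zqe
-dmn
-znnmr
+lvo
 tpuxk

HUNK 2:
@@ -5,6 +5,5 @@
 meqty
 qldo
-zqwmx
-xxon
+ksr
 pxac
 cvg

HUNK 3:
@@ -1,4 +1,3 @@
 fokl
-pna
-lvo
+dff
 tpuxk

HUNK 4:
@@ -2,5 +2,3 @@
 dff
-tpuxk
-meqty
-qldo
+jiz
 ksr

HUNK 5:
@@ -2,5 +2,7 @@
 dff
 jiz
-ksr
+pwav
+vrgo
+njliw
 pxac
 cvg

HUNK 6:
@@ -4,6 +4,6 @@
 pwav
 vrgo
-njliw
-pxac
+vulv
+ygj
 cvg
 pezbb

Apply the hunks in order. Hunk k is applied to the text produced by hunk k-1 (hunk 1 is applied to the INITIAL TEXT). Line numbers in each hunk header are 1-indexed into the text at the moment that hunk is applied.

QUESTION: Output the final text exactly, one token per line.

Hunk 1: at line 2 remove [zqe,dmn,znnmr] add [lvo] -> 11 lines: fokl pna lvo tpuxk meqty qldo zqwmx xxon pxac cvg pezbb
Hunk 2: at line 5 remove [zqwmx,xxon] add [ksr] -> 10 lines: fokl pna lvo tpuxk meqty qldo ksr pxac cvg pezbb
Hunk 3: at line 1 remove [pna,lvo] add [dff] -> 9 lines: fokl dff tpuxk meqty qldo ksr pxac cvg pezbb
Hunk 4: at line 2 remove [tpuxk,meqty,qldo] add [jiz] -> 7 lines: fokl dff jiz ksr pxac cvg pezbb
Hunk 5: at line 2 remove [ksr] add [pwav,vrgo,njliw] -> 9 lines: fokl dff jiz pwav vrgo njliw pxac cvg pezbb
Hunk 6: at line 4 remove [njliw,pxac] add [vulv,ygj] -> 9 lines: fokl dff jiz pwav vrgo vulv ygj cvg pezbb

Answer: fokl
dff
jiz
pwav
vrgo
vulv
ygj
cvg
pezbb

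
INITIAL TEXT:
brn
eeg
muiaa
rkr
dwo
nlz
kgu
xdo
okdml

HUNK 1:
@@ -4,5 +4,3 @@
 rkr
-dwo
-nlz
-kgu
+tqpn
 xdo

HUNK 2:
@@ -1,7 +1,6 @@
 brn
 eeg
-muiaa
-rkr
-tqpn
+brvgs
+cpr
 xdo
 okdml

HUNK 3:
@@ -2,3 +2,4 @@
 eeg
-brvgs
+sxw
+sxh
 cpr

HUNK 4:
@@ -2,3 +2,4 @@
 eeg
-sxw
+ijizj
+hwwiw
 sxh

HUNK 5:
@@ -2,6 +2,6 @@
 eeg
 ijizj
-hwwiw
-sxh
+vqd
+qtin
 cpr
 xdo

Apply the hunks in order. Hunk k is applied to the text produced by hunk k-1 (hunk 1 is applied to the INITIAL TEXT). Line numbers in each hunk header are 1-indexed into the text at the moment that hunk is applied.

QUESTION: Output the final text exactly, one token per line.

Hunk 1: at line 4 remove [dwo,nlz,kgu] add [tqpn] -> 7 lines: brn eeg muiaa rkr tqpn xdo okdml
Hunk 2: at line 1 remove [muiaa,rkr,tqpn] add [brvgs,cpr] -> 6 lines: brn eeg brvgs cpr xdo okdml
Hunk 3: at line 2 remove [brvgs] add [sxw,sxh] -> 7 lines: brn eeg sxw sxh cpr xdo okdml
Hunk 4: at line 2 remove [sxw] add [ijizj,hwwiw] -> 8 lines: brn eeg ijizj hwwiw sxh cpr xdo okdml
Hunk 5: at line 2 remove [hwwiw,sxh] add [vqd,qtin] -> 8 lines: brn eeg ijizj vqd qtin cpr xdo okdml

Answer: brn
eeg
ijizj
vqd
qtin
cpr
xdo
okdml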